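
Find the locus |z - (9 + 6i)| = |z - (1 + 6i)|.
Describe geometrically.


Equal distances means the locus is the perpendicular bisector of z1 and z2.
Midpoint = ((9+1)/2, (6+6)/2) = (5.0000, 6.0000)

Perpendicular bisector through (5.0000, 6.0000)


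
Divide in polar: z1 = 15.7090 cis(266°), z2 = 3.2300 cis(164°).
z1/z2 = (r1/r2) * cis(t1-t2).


r = 15.7090 / 3.2300 = 4.8635
theta = 266° - 164° = 102° = 102° (mod 360)

4.8635 cis(102°)


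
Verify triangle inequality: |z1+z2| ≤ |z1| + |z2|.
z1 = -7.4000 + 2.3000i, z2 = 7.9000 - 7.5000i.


|z1| = sqrt((-7.4)^2 + 2.3^2) = sqrt(60.05) = 7.7492
|z2| = sqrt(7.9^2 + (-7.5)^2) = sqrt(118.66) = 10.8931
z1+z2 = 0.5000 - 5.2000i
|z1+z2| = sqrt(27.29) = 5.2240
|z1|+|z2| = 7.7492 + 10.8931 = 18.6423

|z1+z2| = 5.2240 ≤ |z1|+|z2| = 18.6423 (verified)


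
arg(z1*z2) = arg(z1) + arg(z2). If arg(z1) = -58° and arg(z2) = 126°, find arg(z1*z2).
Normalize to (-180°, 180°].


arg(z1*z2) = -58° + 126° = 68°
Normalized to (-180°, 180°]: 68°

68°


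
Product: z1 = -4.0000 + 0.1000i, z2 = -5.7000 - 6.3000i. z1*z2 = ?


Real = -4*(-5.7) - 0.1*(-6.3) = 22.8 - (-0.63) = 23.43
Imag = -4*(-6.3) - (5.7)*0.1 = 25.2 - (0.57) = 24.63

23.4300 + 24.6300i


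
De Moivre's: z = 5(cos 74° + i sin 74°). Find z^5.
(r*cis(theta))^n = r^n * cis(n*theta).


r^5 = 5^5 = 3125
n*theta = 5*74° = 370° = 10° (mod 360)
a = 3125*cos(10°) = 3077.5242
b = 3125*sin(10°) = 542.6506

3125 cis(10°) = 3077.5242 + 542.6506i


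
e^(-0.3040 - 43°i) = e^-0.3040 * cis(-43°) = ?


e^-0.3040 = 0.73786
cos(-43°) = 0.73135
sin(-43°) = -0.682
Real = 0.73786*0.73135 = 0.5396
Imag = 0.73786*(-0.682) = -0.5032

0.5396 - 0.5032i


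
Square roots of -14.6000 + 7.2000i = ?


|z| = sqrt(213.16+51.84) = 16.2788
sqrt((|z|+a)/2) = sqrt((16.2788+(-14.6))/2) = sqrt(0.8394) = 0.9162
sqrt((|z|-a)/2) = sqrt((16.2788-(-14.6))/2) = sqrt(15.4394) = 3.9293

±(0.9162 + 3.9293i) i.e. 0.9162 + 3.9293i and -0.9162 - 3.9293i


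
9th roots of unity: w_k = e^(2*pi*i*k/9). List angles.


The 9th roots of unity are cis(360k/9°) for k=0..8
Angle step = 360/9 = 40°
Primitive root: cis(40°)
Primitive root = 0.7660 + 0.6428i

9 roots at angles: 0°, 40°, 80°, 120°, 160°, 200°, 240°, 280°, 320°


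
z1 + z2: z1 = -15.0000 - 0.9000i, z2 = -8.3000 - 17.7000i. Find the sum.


Real: -15 - 8.3 = -23.3
Imag: -0.9 - 17.7 = -18.6

-23.3000 - 18.6000i


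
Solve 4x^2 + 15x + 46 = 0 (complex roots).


disc = 15^2 - 4*4*46 = 225 - 736 = -511
sqrt(|disc|) = sqrt(511) = 22.6053
Real part = -15/(2*4) = -1.8750
Imag part = 22.6053/(2*4) = 2.8257

-1.8750 ± 2.8257i


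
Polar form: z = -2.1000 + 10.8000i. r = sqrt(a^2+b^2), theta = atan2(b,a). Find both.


r = sqrt(4.41+116.64) = sqrt(121.05) = 11.0023
theta = atan2(10.8, -2.1) = 101.0035 degrees

r = 11.0023, theta = 101.0035 degrees


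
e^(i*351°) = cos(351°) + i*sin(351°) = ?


cos(351°) = 0.9877
sin(351°) = -0.1564

e^(i*351°) = 0.9877 - 0.1564i


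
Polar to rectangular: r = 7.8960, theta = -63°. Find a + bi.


a = 7.8960*cos(-63°) = 7.8960*0.45399 = 3.5847
b = 7.8960*sin(-63°) = 7.8960*(-0.89101) = -7.0354

3.5847 - 7.0354i


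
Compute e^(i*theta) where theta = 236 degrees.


cos(236°) = -0.5592
sin(236°) = -0.8290

e^(i*236°) = -0.5592 - 0.8290i


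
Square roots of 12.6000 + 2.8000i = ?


|z| = sqrt(158.76+7.84) = 12.9074
sqrt((|z|+a)/2) = sqrt((12.9074+12.6)/2) = sqrt(12.7537) = 3.5712
sqrt((|z|-a)/2) = sqrt((12.9074-12.6)/2) = sqrt(0.1537) = 0.3920

±(3.5712 + 0.3920i) i.e. 3.5712 + 0.3920i and -3.5712 - 0.3920i


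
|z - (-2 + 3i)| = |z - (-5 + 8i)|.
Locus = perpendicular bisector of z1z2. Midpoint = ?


Equal distances means the locus is the perpendicular bisector of z1 and z2.
Midpoint = ((-2+(-5))/2, (3+8)/2) = (-3.5000, 5.5000)

Perpendicular bisector through (-3.5000, 5.5000)


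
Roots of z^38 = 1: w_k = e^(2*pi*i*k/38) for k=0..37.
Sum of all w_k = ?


The sum of all 38th roots of unity is 0.
Geometric series: (1 - w^38)/(1 - w) = (1-1)/(1-w) = 0 since w^38 = 1, w ≠ 1.
Alternatively: coefficient of z^37 in z^38 - 1 is 0.

0


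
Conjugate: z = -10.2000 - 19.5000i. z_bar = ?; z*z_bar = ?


z_bar = -10.2000 + 19.5000i
z*z_bar = (-10.2)^2 + (-19.5)^2 = 104.04 + 380.25 = 484.29

z_bar = -10.2000 + 19.5000i, z*z_bar = 484.29


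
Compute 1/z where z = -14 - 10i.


|z|^2 = 196+100 = 296
1/z = (-14 + 10i)/296

1/z = -0.0473 + 0.0338i


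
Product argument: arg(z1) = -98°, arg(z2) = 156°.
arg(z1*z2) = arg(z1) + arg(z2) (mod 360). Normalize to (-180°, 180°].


arg(z1*z2) = -98° + 156° = 58°
Normalized to (-180°, 180°]: 58°

58°


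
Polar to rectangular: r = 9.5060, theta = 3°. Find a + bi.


a = 9.5060*cos(3°) = 9.5060*0.99863 = 9.4930
b = 9.5060*sin(3°) = 9.5060*0.05234 = 0.4975

9.4930 + 0.4975i


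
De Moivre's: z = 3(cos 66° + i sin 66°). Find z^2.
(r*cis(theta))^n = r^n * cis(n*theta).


r^2 = 3^2 = 9
n*theta = 2*66° = 132° = 132° (mod 360)
a = 9*cos(132°) = -6.0222
b = 9*sin(132°) = 6.6883

9 cis(132°) = -6.0222 + 6.6883i


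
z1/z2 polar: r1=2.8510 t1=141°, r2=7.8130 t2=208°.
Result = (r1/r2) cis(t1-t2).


r = 2.8510 / 7.8130 = 0.3649
theta = 141° - 208° = -67° = 293° (mod 360)

0.3649 cis(293°)


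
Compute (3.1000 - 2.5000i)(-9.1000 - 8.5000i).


Real = 3.1*(-9.1) - (-2.5)*(-8.5) = -28.21 - 21.25 = -49.46
Imag = 3.1*(-8.5) - (9.1)*(-2.5) = -26.35 + 22.75 = -3.6

-49.4600 - 3.6000i


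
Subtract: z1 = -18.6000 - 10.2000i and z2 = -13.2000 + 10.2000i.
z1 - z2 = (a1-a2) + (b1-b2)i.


Real: -18.6 + 13.2 = -5.4
Imag: -10.2 - 10.2 = -20.4

-5.4000 - 20.4000i


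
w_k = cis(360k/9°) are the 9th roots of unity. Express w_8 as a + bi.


Angle = 360*8/9 = 320°
a = cos(320°) = 0.7660
b = sin(320°) = -0.6428

0.7660 - 0.6428i


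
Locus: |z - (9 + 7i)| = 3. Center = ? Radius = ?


|z - z0| = r is a circle with center z0 and radius r.
Center = (9, 7), radius = 3

Circle with center (9, 7) and radius 3


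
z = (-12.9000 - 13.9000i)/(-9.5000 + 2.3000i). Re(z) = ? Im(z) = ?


Multiply by conjugate: (-12.9000 - 13.9000i)(-9.5000 - 2.3000i) / ((-9.5)^2 + 2.3^2)
Numerator real = -12.9*(-9.5) - (13.9)*2.3 = 90.58
Numerator imag = -13.9*(-9.5) - (-12.9)*2.3 = 161.72
Denominator = 95.54
Re(z) = 90.58/95.54 = 0.9481
Im(z) = 161.72/95.54 = 1.6927

Re(z) = 0.9481, Im(z) = 1.6927


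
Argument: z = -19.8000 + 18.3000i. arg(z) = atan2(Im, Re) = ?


Re = -19.8, Im = 18.3
arg = atan2(18.3, -19.8) = 137.2546 degrees

arg(z) = 137.2546 degrees


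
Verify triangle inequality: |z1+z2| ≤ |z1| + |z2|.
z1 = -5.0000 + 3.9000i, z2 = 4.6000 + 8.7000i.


|z1| = sqrt((-5)^2 + 3.9^2) = sqrt(40.21) = 6.3411
|z2| = sqrt(4.6^2 + 8.7^2) = sqrt(96.85) = 9.8412
z1+z2 = -0.4000 + 12.6000i
|z1+z2| = sqrt(158.92) = 12.6063
|z1|+|z2| = 6.3411 + 9.8412 = 16.1823

|z1+z2| = 12.6063 ≤ |z1|+|z2| = 16.1823 (verified)


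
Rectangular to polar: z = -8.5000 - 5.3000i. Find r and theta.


r = sqrt(72.25+28.09) = sqrt(100.34) = 10.0170
theta = atan2(-5.3, -8.5) = -148.0552 degrees

r = 10.0170, theta = -148.0552 degrees


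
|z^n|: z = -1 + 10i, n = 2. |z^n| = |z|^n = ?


|z| = sqrt(1+100) = sqrt(101) = 10.0499
|z^2| = |z|^2 = (sqrt(101))^2 = 101

|z^2| = 101


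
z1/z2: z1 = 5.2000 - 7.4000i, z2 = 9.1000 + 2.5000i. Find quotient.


Conjugate of z2 = 9.1000 - 2.5000i
Numerator: (5.2000 - 7.4000i)(9.1000 - 2.5000i) = 28.8200 - 80.3400i
Denominator: 9.1^2 + 2.5^2 = 89.06
Result = (28.8200 - 80.3400i)/89.06

0.3236 - 0.9021i


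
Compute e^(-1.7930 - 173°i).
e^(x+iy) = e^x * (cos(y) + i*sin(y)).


e^-1.7930 = 0.16646
cos(-173°) = -0.9925
sin(-173°) = -0.1219
Real = 0.16646*(-0.9925) = -0.1652
Imag = 0.16646*(-0.1219) = -0.0203

-0.1652 - 0.0203i


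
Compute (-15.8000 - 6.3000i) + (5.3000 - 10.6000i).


Real: -15.8 + 5.3 = -10.5
Imag: -6.3 - 10.6 = -16.9

-10.5000 - 16.9000i


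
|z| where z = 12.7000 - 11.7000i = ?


|z| = sqrt(12.7^2 + (-11.7)^2) = sqrt(161.29 + 136.89) = sqrt(298.18) = 17.2679

|z| = 17.2679


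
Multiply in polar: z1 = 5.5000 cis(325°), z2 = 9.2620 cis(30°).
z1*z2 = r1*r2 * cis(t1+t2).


r = 5.5000 * 9.2620 = 50.9410
theta = 325° + 30° = 355° = 355° (mod 360)

50.9410 cis(355°)


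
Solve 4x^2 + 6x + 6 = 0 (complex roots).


disc = 6^2 - 4*4*6 = 36 - 96 = -60
sqrt(|disc|) = sqrt(60) = 7.7460
Real part = -6/(2*4) = -0.7500
Imag part = 7.7460/(2*4) = 0.9682

-0.7500 ± 0.9682i


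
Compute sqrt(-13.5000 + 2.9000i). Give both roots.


|z| = sqrt(182.25+8.41) = 13.8080
sqrt((|z|+a)/2) = sqrt((13.8080+(-13.5))/2) = sqrt(0.1540) = 0.3924
sqrt((|z|-a)/2) = sqrt((13.8080-(-13.5))/2) = sqrt(13.6540) = 3.6951

±(0.3924 + 3.6951i) i.e. 0.3924 + 3.6951i and -0.3924 - 3.6951i


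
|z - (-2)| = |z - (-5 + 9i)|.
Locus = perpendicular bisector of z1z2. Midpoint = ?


Equal distances means the locus is the perpendicular bisector of z1 and z2.
Midpoint = ((-2+(-5))/2, (0+9)/2) = (-3.5000, 4.5000)

Perpendicular bisector through (-3.5000, 4.5000)


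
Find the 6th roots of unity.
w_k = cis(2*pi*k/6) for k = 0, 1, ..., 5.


The 6th roots of unity are cis(360k/6°) for k=0..5
Angle step = 360/6 = 60°
Primitive root: cis(60°)
Primitive root = 0.5000 + 0.8660i

6 roots at angles: 0°, 60°, 120°, 180°, 240°, 300°


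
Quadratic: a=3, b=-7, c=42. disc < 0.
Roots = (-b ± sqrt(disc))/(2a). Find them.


disc = (-7)^2 - 4*3*42 = 49 - 504 = -455
sqrt(|disc|) = sqrt(455) = 21.3307
Real part = 7/(2*3) = 1.1667
Imag part = 21.3307/(2*3) = 3.5551

1.1667 ± 3.5551i


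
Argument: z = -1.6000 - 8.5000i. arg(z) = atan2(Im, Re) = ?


Re = -1.6, Im = -8.5
arg = atan2(-8.5, -1.6) = -100.6603 degrees

arg(z) = -100.6603 degrees


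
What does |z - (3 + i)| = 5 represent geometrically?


|z - z0| = r is a circle with center z0 and radius r.
Center = (3, 1), radius = 5

Circle with center (3, 1) and radius 5


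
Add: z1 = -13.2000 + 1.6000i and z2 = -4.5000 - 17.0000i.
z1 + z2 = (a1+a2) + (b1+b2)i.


Real: -13.2 - 4.5 = -17.7
Imag: 1.6 - 17 = -15.4

-17.7000 - 15.4000i


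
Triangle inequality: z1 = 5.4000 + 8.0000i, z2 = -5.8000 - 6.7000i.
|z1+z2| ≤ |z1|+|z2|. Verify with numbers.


|z1| = sqrt(5.4^2 + 8^2) = sqrt(93.16) = 9.6519
|z2| = sqrt((-5.8)^2 + (-6.7)^2) = sqrt(78.53) = 8.8617
z1+z2 = -0.4000 + 1.3000i
|z1+z2| = sqrt(1.85) = 1.3601
|z1|+|z2| = 9.6519 + 8.8617 = 18.5136

|z1+z2| = 1.3601 ≤ |z1|+|z2| = 18.5136 (verified)


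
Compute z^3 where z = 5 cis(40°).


r^3 = 5^3 = 125
n*theta = 3*40° = 120° = 120° (mod 360)
a = 125*cos(120°) = -62.5000
b = 125*sin(120°) = 108.2532

125 cis(120°) = -62.5000 + 108.2532i


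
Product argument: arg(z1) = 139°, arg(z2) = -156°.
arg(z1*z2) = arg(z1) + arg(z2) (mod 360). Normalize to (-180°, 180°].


arg(z1*z2) = 139° - 156° = -17°
Normalized to (-180°, 180°]: -17°

-17°


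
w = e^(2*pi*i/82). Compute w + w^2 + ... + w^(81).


With w = e^(2*pi*i/82), all 82 of the 82th roots of unity w^0 = 1, w, ..., w^(81) sum to 0: 1 + w + ... + w^(81) = (1 - w^82)/(1 - w) = 0 since w^82 = 1, w ≠ 1.
Removing the root 1: w + w^2 + ... + w^(81) = 0 - 1 = -1

Sum = -1


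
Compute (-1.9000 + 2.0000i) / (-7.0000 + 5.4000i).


Conjugate of z2 = -7.0000 - 5.4000i
Numerator: (-1.9000 + 2.0000i)(-7.0000 - 5.4000i) = 24.1000 - 3.7400i
Denominator: (-7)^2 + 5.4^2 = 78.16
Result = (24.1000 - 3.7400i)/78.16

0.3083 - 0.0479i


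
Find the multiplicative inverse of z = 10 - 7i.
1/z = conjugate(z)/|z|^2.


|z|^2 = 100+49 = 149
1/z = (10 + 7i)/149

1/z = 0.0671 + 0.0470i


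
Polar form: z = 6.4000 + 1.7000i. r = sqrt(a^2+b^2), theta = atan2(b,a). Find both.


r = sqrt(40.96+2.89) = sqrt(43.85) = 6.6219
theta = atan2(1.7, 6.4) = 14.8757 degrees

r = 6.6219, theta = 14.8757 degrees


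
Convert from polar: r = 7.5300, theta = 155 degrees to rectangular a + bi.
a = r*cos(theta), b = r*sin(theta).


a = 7.5300*cos(155°) = 7.5300*(-0.90631) = -6.8245
b = 7.5300*sin(155°) = 7.5300*0.42262 = 3.1823

-6.8245 + 3.1823i


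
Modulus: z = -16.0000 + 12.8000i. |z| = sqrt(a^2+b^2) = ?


|z| = sqrt((-16)^2 + 12.8^2) = sqrt(256 + 163.84) = sqrt(419.84) = 20.4900

|z| = 20.4900


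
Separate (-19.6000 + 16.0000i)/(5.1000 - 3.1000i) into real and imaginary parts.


Multiply by conjugate: (-19.6000 + 16.0000i)(5.1000 + 3.1000i) / (5.1^2 + (-3.1)^2)
Numerator real = -19.6*5.1 + 16*(-3.1) = -149.56
Numerator imag = 16*5.1 - (-19.6)*(-3.1) = 20.84
Denominator = 35.62
Re(z) = -149.56/35.62 = -4.1988
Im(z) = 20.84/35.62 = 0.5851

Re(z) = -4.1988, Im(z) = 0.5851


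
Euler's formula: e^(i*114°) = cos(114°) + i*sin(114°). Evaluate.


cos(114°) = -0.4067
sin(114°) = 0.9135

e^(i*114°) = -0.4067 + 0.9135i


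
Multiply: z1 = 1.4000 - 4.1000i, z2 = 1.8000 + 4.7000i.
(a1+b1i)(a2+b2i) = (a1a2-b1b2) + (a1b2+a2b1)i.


Real = 1.4*1.8 - (-4.1)*4.7 = 2.52 - (-19.27) = 21.79
Imag = 1.4*4.7 + 1.8*(-4.1) = 6.58 - (7.38) = -0.8

21.7900 - 0.8000i


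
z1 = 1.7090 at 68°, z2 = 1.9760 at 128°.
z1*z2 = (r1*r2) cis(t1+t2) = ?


r = 1.7090 * 1.9760 = 3.3770
theta = 68° + 128° = 196° = 196° (mod 360)

3.3770 cis(196°)


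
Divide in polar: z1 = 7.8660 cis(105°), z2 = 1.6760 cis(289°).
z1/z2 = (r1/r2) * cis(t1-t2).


r = 7.8660 / 1.6760 = 4.6933
theta = 105° - 289° = -184° = 176° (mod 360)

4.6933 cis(176°)


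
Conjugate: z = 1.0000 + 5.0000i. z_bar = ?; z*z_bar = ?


z_bar = 1.0000 - 5.0000i
z*z_bar = 1^2 + 5^2 = 1 + 25 = 26

z_bar = 1.0000 - 5.0000i, z*z_bar = 26


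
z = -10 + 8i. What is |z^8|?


|z| = sqrt(100+64) = sqrt(164) = 12.8062
|z^8| = |z|^8 = (sqrt(164))^8 = 164^4 = 723394816

|z^8| = 723394816


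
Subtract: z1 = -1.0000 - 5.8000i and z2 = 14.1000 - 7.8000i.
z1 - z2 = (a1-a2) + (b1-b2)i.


Real: -1 - 14.1 = -15.1
Imag: -5.8 + 7.8 = 2

-15.1000 + 2.0000i


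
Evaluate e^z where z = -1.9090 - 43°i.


e^-1.9090 = 0.1482
cos(-43°) = 0.7314
sin(-43°) = -0.682
Real = 0.1482*0.7314 = 0.1084
Imag = 0.1482*(-0.682) = -0.1011

0.1084 - 0.1011i


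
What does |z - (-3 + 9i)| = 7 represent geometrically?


|z - z0| = r is a circle with center z0 and radius r.
Center = (-3, 9), radius = 7

Circle with center (-3, 9) and radius 7


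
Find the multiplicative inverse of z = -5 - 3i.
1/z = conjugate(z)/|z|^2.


|z|^2 = 25+9 = 34
1/z = (-5 + 3i)/34

1/z = -0.1471 + 0.0882i


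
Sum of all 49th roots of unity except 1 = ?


With w = e^(2*pi*i/49), all 49 of the 49th roots of unity w^0 = 1, w, ..., w^(48) sum to 0: 1 + w + ... + w^(48) = (1 - w^49)/(1 - w) = 0 since w^49 = 1, w ≠ 1.
Removing the root 1: w + w^2 + ... + w^(48) = 0 - 1 = -1

Sum = -1


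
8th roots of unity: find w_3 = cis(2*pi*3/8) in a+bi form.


Angle = 360*3/8 = 135°
a = cos(135°) = -0.7071
b = sin(135°) = 0.7071

-0.7071 + 0.7071i


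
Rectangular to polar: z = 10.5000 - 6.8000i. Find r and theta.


r = sqrt(110.25+46.24) = sqrt(156.49) = 12.5096
theta = atan2(-6.8, 10.5) = -32.9279 degrees

r = 12.5096, theta = -32.9279 degrees


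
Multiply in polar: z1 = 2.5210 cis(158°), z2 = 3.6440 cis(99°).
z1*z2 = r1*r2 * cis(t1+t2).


r = 2.5210 * 3.6440 = 9.1865
theta = 158° + 99° = 257° = 257° (mod 360)

9.1865 cis(257°)


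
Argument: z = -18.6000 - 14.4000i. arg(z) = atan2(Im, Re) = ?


Re = -18.6, Im = -14.4
arg = atan2(-14.4, -18.6) = -142.2532 degrees

arg(z) = -142.2532 degrees


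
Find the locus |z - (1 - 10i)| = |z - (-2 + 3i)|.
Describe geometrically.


Equal distances means the locus is the perpendicular bisector of z1 and z2.
Midpoint = ((1+(-2))/2, (-10+3)/2) = (-0.5000, -3.5000)

Perpendicular bisector through (-0.5000, -3.5000)


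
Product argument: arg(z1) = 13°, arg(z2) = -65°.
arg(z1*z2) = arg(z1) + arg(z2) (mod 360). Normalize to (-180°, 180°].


arg(z1*z2) = 13° - 65° = -52°
Normalized to (-180°, 180°]: -52°

-52°


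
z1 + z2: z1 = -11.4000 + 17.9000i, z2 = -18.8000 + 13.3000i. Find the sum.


Real: -11.4 - 18.8 = -30.2
Imag: 17.9 + 13.3 = 31.2

-30.2000 + 31.2000i


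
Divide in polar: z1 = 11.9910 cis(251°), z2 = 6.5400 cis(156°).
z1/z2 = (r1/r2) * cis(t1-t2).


r = 11.9910 / 6.5400 = 1.8335
theta = 251° - 156° = 95° = 95° (mod 360)

1.8335 cis(95°)


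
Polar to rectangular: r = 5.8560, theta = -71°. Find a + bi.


a = 5.8560*cos(-71°) = 5.8560*0.32557 = 1.9065
b = 5.8560*sin(-71°) = 5.8560*(-0.94552) = -5.5370

1.9065 - 5.5370i


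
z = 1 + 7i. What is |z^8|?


|z| = sqrt(1+49) = sqrt(50) = 7.0711
|z^8| = |z|^8 = (sqrt(50))^8 = 50^4 = 6250000

|z^8| = 6250000


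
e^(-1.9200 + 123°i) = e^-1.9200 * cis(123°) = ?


e^-1.9200 = 0.1466
cos(123°) = -0.5446
sin(123°) = 0.8387
Real = 0.1466*(-0.5446) = -0.0798
Imag = 0.1466*0.8387 = 0.1230

-0.0798 + 0.1230i


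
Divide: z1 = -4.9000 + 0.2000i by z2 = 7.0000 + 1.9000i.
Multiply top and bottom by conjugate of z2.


Conjugate of z2 = 7.0000 - 1.9000i
Numerator: (-4.9000 + 0.2000i)(7.0000 - 1.9000i) = -33.9200 + 10.7100i
Denominator: 7^2 + 1.9^2 = 52.61
Result = (-33.9200 + 10.7100i)/52.61

-0.6447 + 0.2036i


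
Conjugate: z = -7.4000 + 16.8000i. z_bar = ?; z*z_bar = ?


z_bar = -7.4000 - 16.8000i
z*z_bar = (-7.4)^2 + 16.8^2 = 54.76 + 282.24 = 337

z_bar = -7.4000 - 16.8000i, z*z_bar = 337


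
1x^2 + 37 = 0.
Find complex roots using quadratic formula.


disc = 0^2 - 4*1*37 = 0 - 148 = -148
sqrt(|disc|) = sqrt(148) = 12.1655
Real part = 0/(2*1) = 0
Imag part = 12.1655/(2*1) = 6.0828

0 ± 6.0828i


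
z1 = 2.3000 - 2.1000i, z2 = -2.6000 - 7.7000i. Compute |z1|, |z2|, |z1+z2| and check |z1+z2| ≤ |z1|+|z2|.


|z1| = sqrt(2.3^2 + (-2.1)^2) = sqrt(9.7) = 3.1145
|z2| = sqrt((-2.6)^2 + (-7.7)^2) = sqrt(66.05) = 8.1271
z1+z2 = -0.3000 - 9.8000i
|z1+z2| = sqrt(96.13) = 9.8046
|z1|+|z2| = 3.1145 + 8.1271 = 11.2416

|z1+z2| = 9.8046 ≤ |z1|+|z2| = 11.2416 (verified)


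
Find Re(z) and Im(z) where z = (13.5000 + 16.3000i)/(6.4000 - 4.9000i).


Multiply by conjugate: (13.5000 + 16.3000i)(6.4000 + 4.9000i) / (6.4^2 + (-4.9)^2)
Numerator real = 13.5*6.4 + 16.3*(-4.9) = 6.53
Numerator imag = 16.3*6.4 - 13.5*(-4.9) = 170.47
Denominator = 64.97
Re(z) = 6.53/64.97 = 0.1005
Im(z) = 170.47/64.97 = 2.6238

Re(z) = 0.1005, Im(z) = 2.6238


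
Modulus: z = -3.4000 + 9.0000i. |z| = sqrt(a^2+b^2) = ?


|z| = sqrt((-3.4)^2 + 9^2) = sqrt(11.56 + 81) = sqrt(92.56) = 9.6208

|z| = 9.6208


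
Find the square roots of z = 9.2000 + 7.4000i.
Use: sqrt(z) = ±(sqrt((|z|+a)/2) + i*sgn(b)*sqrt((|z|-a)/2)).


|z| = sqrt(84.64+54.76) = 11.8068
sqrt((|z|+a)/2) = sqrt((11.8068+9.2)/2) = sqrt(10.5034) = 3.2409
sqrt((|z|-a)/2) = sqrt((11.8068-9.2)/2) = sqrt(1.3034) = 1.1417

±(3.2409 + 1.1417i) i.e. 3.2409 + 1.1417i and -3.2409 - 1.1417i


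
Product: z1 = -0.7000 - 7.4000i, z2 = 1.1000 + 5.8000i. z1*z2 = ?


Real = -0.7*1.1 - (-7.4)*5.8 = -0.77 - (-42.92) = 42.15
Imag = -0.7*5.8 + 1.1*(-7.4) = -4.06 - (8.14) = -12.2

42.1500 - 12.2000i


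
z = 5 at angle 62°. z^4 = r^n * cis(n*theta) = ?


r^4 = 5^4 = 625
n*theta = 4*62° = 248° = 248° (mod 360)
a = 625*cos(248°) = -234.1291
b = 625*sin(248°) = -579.4899

625 cis(248°) = -234.1291 - 579.4899i


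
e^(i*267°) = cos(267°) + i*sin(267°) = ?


cos(267°) = -0.0523
sin(267°) = -0.9986

e^(i*267°) = -0.0523 - 0.9986i


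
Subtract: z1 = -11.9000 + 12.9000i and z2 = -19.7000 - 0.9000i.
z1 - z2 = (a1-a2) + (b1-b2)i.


Real: -11.9 + 19.7 = 7.8
Imag: 12.9 + 0.9 = 13.8

7.8000 + 13.8000i


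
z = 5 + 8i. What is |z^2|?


|z| = sqrt(25+64) = sqrt(89) = 9.4340
|z^2| = |z|^2 = (sqrt(89))^2 = 89

|z^2| = 89


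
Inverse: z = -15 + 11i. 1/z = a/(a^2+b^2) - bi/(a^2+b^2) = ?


|z|^2 = 225+121 = 346
1/z = (-15 - 11i)/346

1/z = -0.0434 - 0.0318i


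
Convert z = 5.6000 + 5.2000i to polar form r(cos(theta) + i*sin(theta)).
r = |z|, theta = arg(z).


r = sqrt(31.36+27.04) = sqrt(58.4) = 7.6420
theta = atan2(5.2, 5.6) = 42.8789 degrees

r = 7.6420, theta = 42.8789 degrees


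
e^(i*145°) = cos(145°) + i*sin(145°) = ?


cos(145°) = -0.8192
sin(145°) = 0.5736

e^(i*145°) = -0.8192 + 0.5736i


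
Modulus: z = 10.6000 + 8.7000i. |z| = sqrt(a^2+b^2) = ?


|z| = sqrt(10.6^2 + 8.7^2) = sqrt(112.36 + 75.69) = sqrt(188.05) = 13.7131

|z| = 13.7131


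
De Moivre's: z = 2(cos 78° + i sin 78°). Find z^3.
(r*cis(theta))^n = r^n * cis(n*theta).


r^3 = 2^3 = 8
n*theta = 3*78° = 234° = 234° (mod 360)
a = 8*cos(234°) = -4.7023
b = 8*sin(234°) = -6.4721

8 cis(234°) = -4.7023 - 6.4721i


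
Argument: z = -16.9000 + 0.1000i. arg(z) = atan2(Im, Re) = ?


Re = -16.9, Im = 0.1
arg = atan2(0.1, -16.9) = 179.6610 degrees

arg(z) = 179.6610 degrees


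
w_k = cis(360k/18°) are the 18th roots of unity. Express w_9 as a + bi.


Angle = 360*9/18 = 180°
a = cos(180°) = -1.0000
b = sin(180°) = 0

-1.0000 + 0i


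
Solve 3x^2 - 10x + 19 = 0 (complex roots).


disc = (-10)^2 - 4*3*19 = 100 - 228 = -128
sqrt(|disc|) = sqrt(128) = 11.3137
Real part = 10/(2*3) = 1.6667
Imag part = 11.3137/(2*3) = 1.8856

1.6667 ± 1.8856i


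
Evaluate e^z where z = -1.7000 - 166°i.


e^-1.7000 = 0.1827
cos(-166°) = -0.9703
sin(-166°) = -0.2419
Real = 0.1827*(-0.9703) = -0.1773
Imag = 0.1827*(-0.2419) = -0.0442

-0.1773 - 0.0442i


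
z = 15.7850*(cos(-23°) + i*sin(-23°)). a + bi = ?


a = 15.7850*cos(-23°) = 15.7850*0.920505 = 14.5302
b = 15.7850*sin(-23°) = 15.7850*(-0.39073) = -6.1677

14.5302 - 6.1677i


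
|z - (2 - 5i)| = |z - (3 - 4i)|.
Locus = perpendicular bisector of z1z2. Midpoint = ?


Equal distances means the locus is the perpendicular bisector of z1 and z2.
Midpoint = ((2+3)/2, (-5+(-4))/2) = (2.5000, -4.5000)

Perpendicular bisector through (2.5000, -4.5000)


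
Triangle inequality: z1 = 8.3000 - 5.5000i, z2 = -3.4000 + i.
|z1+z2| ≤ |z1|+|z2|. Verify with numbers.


|z1| = sqrt(8.3^2 + (-5.5)^2) = sqrt(99.14) = 9.9569
|z2| = sqrt((-3.4)^2 + 1^2) = sqrt(12.56) = 3.5440
z1+z2 = 4.9000 - 4.5000i
|z1+z2| = sqrt(44.26) = 6.6528
|z1|+|z2| = 9.9569 + 3.5440 = 13.5009

|z1+z2| = 6.6528 ≤ |z1|+|z2| = 13.5009 (verified)


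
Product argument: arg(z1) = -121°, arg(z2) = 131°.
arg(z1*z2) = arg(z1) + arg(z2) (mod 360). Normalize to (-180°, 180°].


arg(z1*z2) = -121° + 131° = 10°
Normalized to (-180°, 180°]: 10°

10°


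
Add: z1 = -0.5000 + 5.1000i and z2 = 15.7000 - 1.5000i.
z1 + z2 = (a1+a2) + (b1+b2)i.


Real: -0.5 + 15.7 = 15.2
Imag: 5.1 - 1.5 = 3.6

15.2000 + 3.6000i


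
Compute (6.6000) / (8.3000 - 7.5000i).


Conjugate of z2 = 8.3000 + 7.5000i
Numerator: (6.6000)(8.3000 + 7.5000i) = 54.7800 + 49.5000i
Denominator: 8.3^2 + (-7.5)^2 = 125.14
Result = (54.7800 + 49.5000i)/125.14

0.4377 + 0.3956i


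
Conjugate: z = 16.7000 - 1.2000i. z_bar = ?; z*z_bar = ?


z_bar = 16.7000 + 1.2000i
z*z_bar = 16.7^2 + (-1.2)^2 = 278.89 + 1.44 = 280.33

z_bar = 16.7000 + 1.2000i, z*z_bar = 280.33


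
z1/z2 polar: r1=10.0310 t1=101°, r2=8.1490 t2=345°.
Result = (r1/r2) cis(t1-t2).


r = 10.0310 / 8.1490 = 1.2309
theta = 101° - 345° = -244° = 116° (mod 360)

1.2309 cis(116°)


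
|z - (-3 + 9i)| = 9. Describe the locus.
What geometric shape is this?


|z - z0| = r is a circle with center z0 and radius r.
Center = (-3, 9), radius = 9

Circle with center (-3, 9) and radius 9


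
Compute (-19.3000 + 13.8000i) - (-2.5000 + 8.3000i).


Real: -19.3 + 2.5 = -16.8
Imag: 13.8 - 8.3 = 5.5

-16.8000 + 5.5000i


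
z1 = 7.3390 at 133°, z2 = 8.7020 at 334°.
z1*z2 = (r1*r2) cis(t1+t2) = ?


r = 7.3390 * 8.7020 = 63.8640
theta = 133° + 334° = 467° = 107° (mod 360)

63.8640 cis(107°)


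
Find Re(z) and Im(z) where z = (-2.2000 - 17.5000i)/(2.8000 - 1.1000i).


Multiply by conjugate: (-2.2000 - 17.5000i)(2.8000 + 1.1000i) / (2.8^2 + (-1.1)^2)
Numerator real = -2.2*2.8 - (17.5)*(-1.1) = 13.09
Numerator imag = -17.5*2.8 - (-2.2)*(-1.1) = -51.42
Denominator = 9.05
Re(z) = 13.09/9.05 = 1.4464
Im(z) = -51.42/9.05 = -5.6818

Re(z) = 1.4464, Im(z) = -5.6818


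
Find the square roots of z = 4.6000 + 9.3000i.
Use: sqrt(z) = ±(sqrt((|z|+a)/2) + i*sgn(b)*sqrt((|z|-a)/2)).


|z| = sqrt(21.16+86.49) = 10.3755
sqrt((|z|+a)/2) = sqrt((10.3755+4.6)/2) = sqrt(7.4877) = 2.7364
sqrt((|z|-a)/2) = sqrt((10.3755-4.6)/2) = sqrt(2.8877) = 1.6993

±(2.7364 + 1.6993i) i.e. 2.7364 + 1.6993i and -2.7364 - 1.6993i


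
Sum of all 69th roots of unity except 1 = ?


With w = e^(2*pi*i/69), all 69 of the 69th roots of unity w^0 = 1, w, ..., w^(68) sum to 0: 1 + w + ... + w^(68) = (1 - w^69)/(1 - w) = 0 since w^69 = 1, w ≠ 1.
Removing the root 1: w + w^2 + ... + w^(68) = 0 - 1 = -1

Sum = -1


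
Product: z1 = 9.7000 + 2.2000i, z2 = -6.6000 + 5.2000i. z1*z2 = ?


Real = 9.7*(-6.6) - 2.2*5.2 = -64.02 - 11.44 = -75.46
Imag = 9.7*5.2 - (6.6)*2.2 = 50.44 - (14.52) = 35.92

-75.4600 + 35.9200i


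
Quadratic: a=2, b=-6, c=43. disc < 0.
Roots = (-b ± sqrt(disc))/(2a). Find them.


disc = (-6)^2 - 4*2*43 = 36 - 344 = -308
sqrt(|disc|) = sqrt(308) = 17.5499
Real part = 6/(2*2) = 1.5000
Imag part = 17.5499/(2*2) = 4.3875

1.5000 ± 4.3875i


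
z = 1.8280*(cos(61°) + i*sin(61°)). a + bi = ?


a = 1.8280*cos(61°) = 1.8280*0.4848 = 0.8862
b = 1.8280*sin(61°) = 1.8280*0.8746 = 1.5988

0.8862 + 1.5988i


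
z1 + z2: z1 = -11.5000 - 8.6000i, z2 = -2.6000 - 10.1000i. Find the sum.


Real: -11.5 - 2.6 = -14.1
Imag: -8.6 - 10.1 = -18.7

-14.1000 - 18.7000i


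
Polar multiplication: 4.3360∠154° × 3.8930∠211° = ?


r = 4.3360 * 3.8930 = 16.8800
theta = 154° + 211° = 365° = 5° (mod 360)

16.8800 cis(5°)


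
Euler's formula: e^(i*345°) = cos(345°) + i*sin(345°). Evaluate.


cos(345°) = 0.9659
sin(345°) = -0.2588

e^(i*345°) = 0.9659 - 0.2588i


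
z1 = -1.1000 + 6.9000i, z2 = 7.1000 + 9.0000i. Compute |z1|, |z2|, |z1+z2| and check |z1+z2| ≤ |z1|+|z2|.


|z1| = sqrt((-1.1)^2 + 6.9^2) = sqrt(48.82) = 6.9871
|z2| = sqrt(7.1^2 + 9^2) = sqrt(131.41) = 11.4634
z1+z2 = 6.0000 + 15.9000i
|z1+z2| = sqrt(288.81) = 16.9944
|z1|+|z2| = 6.9871 + 11.4634 = 18.4505

|z1+z2| = 16.9944 ≤ |z1|+|z2| = 18.4505 (verified)


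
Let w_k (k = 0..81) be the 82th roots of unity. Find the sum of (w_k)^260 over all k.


The roots are w_k = w^k with w = e^(2*pi*i/82), and (w^k)^260 = (w^260)^k.
So S = 1 + u + u^2 + ... + u^(81) with u = w^260.
260 = 3*82 + 14, so 260 is not a multiple of 82: u = (w^82)^3 * w^14 = w^14 ≠ 1 (w is a primitive 82th root), while u^82 = (w^82)^260 = 1.
Geometric series: S = (1 - u^82)/(1 - u) = (1 - 1)/(1 - u) = 0

S = 0


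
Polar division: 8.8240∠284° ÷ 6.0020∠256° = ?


r = 8.8240 / 6.0020 = 1.4702
theta = 284° - 256° = 28° = 28° (mod 360)

1.4702 cis(28°)


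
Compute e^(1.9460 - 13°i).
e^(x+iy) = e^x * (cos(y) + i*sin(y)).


e^1.9460 = 7.0006
cos(-13°) = 0.97437
sin(-13°) = -0.22495
Real = 7.0006*0.97437 = 6.8212
Imag = 7.0006*(-0.22495) = -1.5748

6.8212 - 1.5748i


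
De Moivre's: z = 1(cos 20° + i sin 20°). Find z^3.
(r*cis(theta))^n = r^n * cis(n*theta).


r^3 = 1^3 = 1
n*theta = 3*20° = 60° = 60° (mod 360)
a = 1*cos(60°) = 0.5000
b = 1*sin(60°) = 0.8660

1 cis(60°) = 0.5000 + 0.8660i


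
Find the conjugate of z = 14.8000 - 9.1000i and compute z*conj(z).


z_bar = 14.8000 + 9.1000i
z*z_bar = 14.8^2 + (-9.1)^2 = 219.04 + 82.81 = 301.85

z_bar = 14.8000 + 9.1000i, z*z_bar = 301.85


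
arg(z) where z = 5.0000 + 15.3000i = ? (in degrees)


Re = 5, Im = 15.3
arg = atan2(15.3, 5) = 71.9027 degrees

arg(z) = 71.9027 degrees


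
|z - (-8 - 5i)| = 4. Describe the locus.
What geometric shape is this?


|z - z0| = r is a circle with center z0 and radius r.
Center = (-8, -5), radius = 4

Circle with center (-8, -5) and radius 4


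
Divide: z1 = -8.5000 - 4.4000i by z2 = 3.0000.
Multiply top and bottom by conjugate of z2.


Conjugate of z2 = 3.0000
Numerator: (-8.5000 - 4.4000i)(3.0000) = -25.5000 - 13.2000i
Denominator: 3^2 + 0^2 = 9
Result = (-25.5000 - 13.2000i)/9

-2.8333 - 1.4667i


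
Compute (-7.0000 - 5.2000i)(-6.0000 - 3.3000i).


Real = -7*(-6) - (-5.2)*(-3.3) = 42 - 17.16 = 24.84
Imag = -7*(-3.3) - (6)*(-5.2) = 23.1 + 31.2 = 54.3

24.8400 + 54.3000i


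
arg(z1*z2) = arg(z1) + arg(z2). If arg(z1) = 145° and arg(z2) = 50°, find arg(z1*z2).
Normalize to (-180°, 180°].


arg(z1*z2) = 145° + 50° = 195°
Normalized to (-180°, 180°]: -165°

-165°


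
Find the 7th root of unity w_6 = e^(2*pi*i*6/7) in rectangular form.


Angle = 360*6/7 = 308.5714°
a = cos(308.5714°) = 0.6235
b = sin(308.5714°) = -0.7818

0.6235 - 0.7818i


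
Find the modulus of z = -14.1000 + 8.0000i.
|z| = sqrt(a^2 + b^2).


|z| = sqrt((-14.1)^2 + 8^2) = sqrt(198.81 + 64) = sqrt(262.81) = 16.2114

|z| = 16.2114


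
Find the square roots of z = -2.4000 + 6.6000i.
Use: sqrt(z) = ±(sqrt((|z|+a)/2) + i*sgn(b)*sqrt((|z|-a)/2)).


|z| = sqrt(5.76+43.56) = 7.0228
sqrt((|z|+a)/2) = sqrt((7.0228+(-2.4))/2) = sqrt(2.3114) = 1.5203
sqrt((|z|-a)/2) = sqrt((7.0228-(-2.4))/2) = sqrt(4.7114) = 2.1706

±(1.5203 + 2.1706i) i.e. 1.5203 + 2.1706i and -1.5203 - 2.1706i


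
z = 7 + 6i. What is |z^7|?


|z| = sqrt(49+36) = sqrt(85) = 9.2195
|z^7| = |z|^7 = (sqrt(85))^7 = 85^3 * sqrt(85) = 614125*sqrt(85)

|z^7| = 614125*sqrt(85) ≈ 5661952.7398


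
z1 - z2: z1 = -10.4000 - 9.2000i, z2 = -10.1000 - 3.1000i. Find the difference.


Real: -10.4 + 10.1 = -0.3
Imag: -9.2 + 3.1 = -6.1

-0.3000 - 6.1000i


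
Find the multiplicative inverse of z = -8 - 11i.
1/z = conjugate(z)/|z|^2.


|z|^2 = 64+121 = 185
1/z = (-8 + 11i)/185

1/z = -0.0432 + 0.0595i


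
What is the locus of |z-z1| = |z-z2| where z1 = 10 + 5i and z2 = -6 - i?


Equal distances means the locus is the perpendicular bisector of z1 and z2.
Midpoint = ((10+(-6))/2, (5+(-1))/2) = (2.0000, 2.0000)

Perpendicular bisector through (2.0000, 2.0000)


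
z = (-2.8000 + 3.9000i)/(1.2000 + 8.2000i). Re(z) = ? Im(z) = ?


Multiply by conjugate: (-2.8000 + 3.9000i)(1.2000 - 8.2000i) / (1.2^2 + 8.2^2)
Numerator real = -2.8*1.2 + 3.9*8.2 = 28.62
Numerator imag = 3.9*1.2 - (-2.8)*8.2 = 27.64
Denominator = 68.68
Re(z) = 28.62/68.68 = 0.4167
Im(z) = 27.64/68.68 = 0.4024

Re(z) = 0.4167, Im(z) = 0.4024


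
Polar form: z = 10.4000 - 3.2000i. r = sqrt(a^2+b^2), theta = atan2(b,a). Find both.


r = sqrt(108.16+10.24) = sqrt(118.4) = 10.8812
theta = atan2(-3.2, 10.4) = -17.1027 degrees

r = 10.8812, theta = -17.1027 degrees


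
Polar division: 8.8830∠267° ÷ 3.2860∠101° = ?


r = 8.8830 / 3.2860 = 2.7033
theta = 267° - 101° = 166° = 166° (mod 360)

2.7033 cis(166°)


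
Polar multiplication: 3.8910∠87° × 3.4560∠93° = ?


r = 3.8910 * 3.4560 = 13.4473
theta = 87° + 93° = 180° = 180° (mod 360)

13.4473 cis(180°)


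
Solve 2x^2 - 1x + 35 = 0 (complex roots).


disc = (-1)^2 - 4*2*35 = 1 - 280 = -279
sqrt(|disc|) = sqrt(279) = 16.7033
Real part = 1/(2*2) = 0.2500
Imag part = 16.7033/(2*2) = 4.1758

0.2500 ± 4.1758i


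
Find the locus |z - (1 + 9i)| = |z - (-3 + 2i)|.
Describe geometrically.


Equal distances means the locus is the perpendicular bisector of z1 and z2.
Midpoint = ((1+(-3))/2, (9+2)/2) = (-1.0000, 5.5000)

Perpendicular bisector through (-1.0000, 5.5000)


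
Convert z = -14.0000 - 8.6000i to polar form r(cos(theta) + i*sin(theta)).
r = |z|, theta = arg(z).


r = sqrt(196+73.96) = sqrt(269.96) = 16.4305
theta = atan2(-8.6, -14) = -148.4382 degrees

r = 16.4305, theta = -148.4382 degrees


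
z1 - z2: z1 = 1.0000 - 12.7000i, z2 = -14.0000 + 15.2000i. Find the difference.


Real: 1 + 14 = 15
Imag: -12.7 - 15.2 = -27.9

15.0000 - 27.9000i


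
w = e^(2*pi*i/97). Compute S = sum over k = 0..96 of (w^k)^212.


The roots are w_k = w^k with w = e^(2*pi*i/97), and (w^k)^212 = (w^212)^k.
So S = 1 + u + u^2 + ... + u^(96) with u = w^212.
212 = 2*97 + 18, so 212 is not a multiple of 97: u = (w^97)^2 * w^18 = w^18 ≠ 1 (w is a primitive 97th root), while u^97 = (w^97)^212 = 1.
Geometric series: S = (1 - u^97)/(1 - u) = (1 - 1)/(1 - u) = 0

S = 0


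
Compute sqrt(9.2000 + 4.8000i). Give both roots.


|z| = sqrt(84.64+23.04) = 10.3769
sqrt((|z|+a)/2) = sqrt((10.3769+9.2)/2) = sqrt(9.7884) = 3.1286
sqrt((|z|-a)/2) = sqrt((10.3769-9.2)/2) = sqrt(0.5884) = 0.7671

±(3.1286 + 0.7671i) i.e. 3.1286 + 0.7671i and -3.1286 - 0.7671i


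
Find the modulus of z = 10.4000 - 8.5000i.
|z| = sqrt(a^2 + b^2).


|z| = sqrt(10.4^2 + (-8.5)^2) = sqrt(108.16 + 72.25) = sqrt(180.41) = 13.4317

|z| = 13.4317


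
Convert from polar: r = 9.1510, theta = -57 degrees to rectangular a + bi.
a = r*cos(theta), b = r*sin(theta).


a = 9.1510*cos(-57°) = 9.1510*0.54464 = 4.9840
b = 9.1510*sin(-57°) = 9.1510*(-0.83867) = -7.6747

4.9840 - 7.6747i


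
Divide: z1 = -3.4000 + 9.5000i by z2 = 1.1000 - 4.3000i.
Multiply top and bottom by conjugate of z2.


Conjugate of z2 = 1.1000 + 4.3000i
Numerator: (-3.4000 + 9.5000i)(1.1000 + 4.3000i) = -44.5900 - 4.1700i
Denominator: 1.1^2 + (-4.3)^2 = 19.7
Result = (-44.5900 - 4.1700i)/19.7

-2.2635 - 0.2117i


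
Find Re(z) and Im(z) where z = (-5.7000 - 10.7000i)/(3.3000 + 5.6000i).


Multiply by conjugate: (-5.7000 - 10.7000i)(3.3000 - 5.6000i) / (3.3^2 + 5.6^2)
Numerator real = -5.7*3.3 - (10.7)*5.6 = -78.73
Numerator imag = -10.7*3.3 - (-5.7)*5.6 = -3.39
Denominator = 42.25
Re(z) = -78.73/42.25 = -1.8634
Im(z) = -3.39/42.25 = -0.0802

Re(z) = -1.8634, Im(z) = -0.0802


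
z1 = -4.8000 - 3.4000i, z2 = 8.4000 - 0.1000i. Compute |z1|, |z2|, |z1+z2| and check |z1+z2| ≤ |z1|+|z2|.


|z1| = sqrt((-4.8)^2 + (-3.4)^2) = sqrt(34.6) = 5.8822
|z2| = sqrt(8.4^2 + (-0.1)^2) = sqrt(70.57) = 8.4006
z1+z2 = 3.6000 - 3.5000i
|z1+z2| = sqrt(25.21) = 5.0210
|z1|+|z2| = 5.8822 + 8.4006 = 14.2828

|z1+z2| = 5.0210 ≤ |z1|+|z2| = 14.2828 (verified)


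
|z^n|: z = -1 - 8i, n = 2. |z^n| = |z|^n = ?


|z| = sqrt(1+64) = sqrt(65) = 8.0623
|z^2| = |z|^2 = (sqrt(65))^2 = 65

|z^2| = 65


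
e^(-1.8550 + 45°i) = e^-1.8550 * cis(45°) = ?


e^-1.8550 = 0.15645
cos(45°) = 0.7071
sin(45°) = 0.7071
Real = 0.15645*0.7071 = 0.1106
Imag = 0.15645*0.7071 = 0.1106

0.1106 + 0.1106i


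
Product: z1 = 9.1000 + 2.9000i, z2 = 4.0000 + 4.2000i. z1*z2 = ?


Real = 9.1*4 - 2.9*4.2 = 36.4 - 12.18 = 24.22
Imag = 9.1*4.2 + 4*2.9 = 38.22 + 11.6 = 49.82

24.2200 + 49.8200i


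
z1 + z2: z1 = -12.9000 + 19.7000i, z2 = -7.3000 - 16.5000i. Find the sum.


Real: -12.9 - 7.3 = -20.2
Imag: 19.7 - 16.5 = 3.2

-20.2000 + 3.2000i


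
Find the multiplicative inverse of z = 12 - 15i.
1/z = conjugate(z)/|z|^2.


|z|^2 = 144+225 = 369
1/z = (12 + 15i)/369

1/z = 0.0325 + 0.0407i


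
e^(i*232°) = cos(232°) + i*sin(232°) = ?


cos(232°) = -0.6157
sin(232°) = -0.7880

e^(i*232°) = -0.6157 - 0.7880i


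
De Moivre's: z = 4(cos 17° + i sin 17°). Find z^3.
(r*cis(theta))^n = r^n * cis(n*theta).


r^3 = 4^3 = 64
n*theta = 3*17° = 51° = 51° (mod 360)
a = 64*cos(51°) = 40.2765
b = 64*sin(51°) = 49.7373

64 cis(51°) = 40.2765 + 49.7373i


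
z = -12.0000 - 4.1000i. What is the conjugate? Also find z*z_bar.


z_bar = -12.0000 + 4.1000i
z*z_bar = (-12)^2 + (-4.1)^2 = 144 + 16.81 = 160.81

z_bar = -12.0000 + 4.1000i, z*z_bar = 160.81


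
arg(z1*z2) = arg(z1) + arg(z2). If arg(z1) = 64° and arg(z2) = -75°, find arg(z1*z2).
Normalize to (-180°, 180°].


arg(z1*z2) = 64° - 75° = -11°
Normalized to (-180°, 180°]: -11°

-11°


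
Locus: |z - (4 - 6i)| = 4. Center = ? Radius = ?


|z - z0| = r is a circle with center z0 and radius r.
Center = (4, -6), radius = 4

Circle with center (4, -6) and radius 4


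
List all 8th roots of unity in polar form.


The 8th roots of unity are cis(360k/8°) for k=0..7
Angle step = 360/8 = 45°
Primitive root: cis(45°)
Primitive root = 0.7071 + 0.7071i

8 roots at angles: 0°, 45°, 90°, 135°, 180°, 225°, 270°, 315°


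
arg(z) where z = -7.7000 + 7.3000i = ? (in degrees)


Re = -7.7, Im = 7.3
arg = atan2(7.3, -7.7) = 136.5275 degrees

arg(z) = 136.5275 degrees


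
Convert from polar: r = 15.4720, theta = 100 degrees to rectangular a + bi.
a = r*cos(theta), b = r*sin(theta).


a = 15.4720*cos(100°) = 15.4720*(-0.17365) = -2.6867
b = 15.4720*sin(100°) = 15.4720*0.984808 = 15.2369

-2.6867 + 15.2369i


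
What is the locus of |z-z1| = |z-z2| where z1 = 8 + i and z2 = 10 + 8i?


Equal distances means the locus is the perpendicular bisector of z1 and z2.
Midpoint = ((8+10)/2, (1+8)/2) = (9.0000, 4.5000)

Perpendicular bisector through (9.0000, 4.5000)


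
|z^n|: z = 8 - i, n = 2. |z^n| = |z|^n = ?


|z| = sqrt(64+1) = sqrt(65) = 8.0623
|z^2| = |z|^2 = (sqrt(65))^2 = 65

|z^2| = 65


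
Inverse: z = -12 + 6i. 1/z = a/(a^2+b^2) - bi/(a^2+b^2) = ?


|z|^2 = 144+36 = 180
1/z = (-12 - 6i)/180

1/z = -0.0667 - 0.0333i


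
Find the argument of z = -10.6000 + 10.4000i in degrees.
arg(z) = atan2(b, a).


Re = -10.6, Im = 10.4
arg = atan2(10.4, -10.6) = 135.5457 degrees

arg(z) = 135.5457 degrees


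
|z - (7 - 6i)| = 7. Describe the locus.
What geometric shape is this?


|z - z0| = r is a circle with center z0 and radius r.
Center = (7, -6), radius = 7

Circle with center (7, -6) and radius 7


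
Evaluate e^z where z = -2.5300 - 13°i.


e^-2.5300 = 0.07966
cos(-13°) = 0.9744
sin(-13°) = -0.225
Real = 0.07966*0.9744 = 0.0776
Imag = 0.07966*(-0.225) = -0.0179

0.0776 - 0.0179i


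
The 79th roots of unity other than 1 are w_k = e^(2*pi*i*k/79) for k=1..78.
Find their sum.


With w = e^(2*pi*i/79), all 79 of the 79th roots of unity w^0 = 1, w, ..., w^(78) sum to 0: 1 + w + ... + w^(78) = (1 - w^79)/(1 - w) = 0 since w^79 = 1, w ≠ 1.
Removing the root 1: w + w^2 + ... + w^(78) = 0 - 1 = -1

Sum = -1


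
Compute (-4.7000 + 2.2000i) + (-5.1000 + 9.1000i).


Real: -4.7 - 5.1 = -9.8
Imag: 2.2 + 9.1 = 11.3

-9.8000 + 11.3000i


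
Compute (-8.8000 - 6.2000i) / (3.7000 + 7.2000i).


Conjugate of z2 = 3.7000 - 7.2000i
Numerator: (-8.8000 - 6.2000i)(3.7000 - 7.2000i) = -77.2000 + 40.4200i
Denominator: 3.7^2 + 7.2^2 = 65.53
Result = (-77.2000 + 40.4200i)/65.53

-1.1781 + 0.6168i


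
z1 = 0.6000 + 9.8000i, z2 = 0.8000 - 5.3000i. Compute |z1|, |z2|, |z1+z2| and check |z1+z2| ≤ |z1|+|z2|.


|z1| = sqrt(0.6^2 + 9.8^2) = sqrt(96.4) = 9.8184
|z2| = sqrt(0.8^2 + (-5.3)^2) = sqrt(28.73) = 5.3600
z1+z2 = 1.4000 + 4.5000i
|z1+z2| = sqrt(22.21) = 4.7127
|z1|+|z2| = 9.8184 + 5.3600 = 15.1784

|z1+z2| = 4.7127 ≤ |z1|+|z2| = 15.1784 (verified)


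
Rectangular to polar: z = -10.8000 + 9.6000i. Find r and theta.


r = sqrt(116.64+92.16) = sqrt(208.8) = 14.4499
theta = atan2(9.6, -10.8) = 138.3665 degrees

r = 14.4499, theta = 138.3665 degrees


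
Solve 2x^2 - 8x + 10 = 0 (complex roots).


disc = (-8)^2 - 4*2*10 = 64 - 80 = -16
sqrt(|disc|) = sqrt(16) = 4.0000
Real part = 8/(2*2) = 2.0000
Imag part = 4.0000/(2*2) = 1.0000

2.0000 ± 1.0000i


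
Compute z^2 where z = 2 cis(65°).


r^2 = 2^2 = 4
n*theta = 2*65° = 130° = 130° (mod 360)
a = 4*cos(130°) = -2.5712
b = 4*sin(130°) = 3.0642

4 cis(130°) = -2.5712 + 3.0642i


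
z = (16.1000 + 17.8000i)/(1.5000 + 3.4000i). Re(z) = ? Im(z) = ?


Multiply by conjugate: (16.1000 + 17.8000i)(1.5000 - 3.4000i) / (1.5^2 + 3.4^2)
Numerator real = 16.1*1.5 + 17.8*3.4 = 84.67
Numerator imag = 17.8*1.5 - 16.1*3.4 = -28.04
Denominator = 13.81
Re(z) = 84.67/13.81 = 6.1311
Im(z) = -28.04/13.81 = -2.0304

Re(z) = 6.1311, Im(z) = -2.0304
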